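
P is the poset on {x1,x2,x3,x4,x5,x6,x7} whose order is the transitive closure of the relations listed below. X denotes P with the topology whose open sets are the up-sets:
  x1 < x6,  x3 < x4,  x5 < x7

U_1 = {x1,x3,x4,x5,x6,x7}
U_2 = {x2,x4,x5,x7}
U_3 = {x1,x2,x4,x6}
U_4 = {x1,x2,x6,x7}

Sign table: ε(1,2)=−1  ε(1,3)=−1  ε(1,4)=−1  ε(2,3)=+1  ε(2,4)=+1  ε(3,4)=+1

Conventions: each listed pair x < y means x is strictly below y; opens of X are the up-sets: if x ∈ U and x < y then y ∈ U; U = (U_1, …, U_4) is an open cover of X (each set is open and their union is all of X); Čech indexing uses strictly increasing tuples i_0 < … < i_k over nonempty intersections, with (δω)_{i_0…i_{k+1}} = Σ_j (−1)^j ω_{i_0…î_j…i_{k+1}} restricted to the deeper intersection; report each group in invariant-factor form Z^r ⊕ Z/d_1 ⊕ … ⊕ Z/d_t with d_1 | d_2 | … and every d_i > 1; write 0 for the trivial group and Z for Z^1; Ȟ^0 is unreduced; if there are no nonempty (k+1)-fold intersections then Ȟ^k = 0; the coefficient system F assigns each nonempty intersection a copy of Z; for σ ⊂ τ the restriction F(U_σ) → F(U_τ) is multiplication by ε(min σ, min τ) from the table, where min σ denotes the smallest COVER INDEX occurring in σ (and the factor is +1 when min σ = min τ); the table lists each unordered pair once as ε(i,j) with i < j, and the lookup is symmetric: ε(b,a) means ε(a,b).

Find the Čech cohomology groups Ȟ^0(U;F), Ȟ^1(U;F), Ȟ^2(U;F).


nerve simplices:
  U12={x4,x5,x7} U13={x1,x4,x6} U14={x1,x6,x7} U23={x2,x4} U24={x2,x7} U34={x1,x2,x6}
  U123={x4} U124={x7} U134={x1,x6} U234={x2}
C dims 4,6,4; δ0: rk 3, SNF 1^3; δ1: rk 3, SNF 1^3
degree 0: 4−3−0 = 1 → Ȟ^0 ≅ Z
degree 1: 6−3−3 = 0 → Ȟ^1 ≅ 0
degree 2: 4−0−3 = 1 → Ȟ^2 ≅ Z

Ȟ^0 = Z; Ȟ^1 = 0; Ȟ^2 = Z


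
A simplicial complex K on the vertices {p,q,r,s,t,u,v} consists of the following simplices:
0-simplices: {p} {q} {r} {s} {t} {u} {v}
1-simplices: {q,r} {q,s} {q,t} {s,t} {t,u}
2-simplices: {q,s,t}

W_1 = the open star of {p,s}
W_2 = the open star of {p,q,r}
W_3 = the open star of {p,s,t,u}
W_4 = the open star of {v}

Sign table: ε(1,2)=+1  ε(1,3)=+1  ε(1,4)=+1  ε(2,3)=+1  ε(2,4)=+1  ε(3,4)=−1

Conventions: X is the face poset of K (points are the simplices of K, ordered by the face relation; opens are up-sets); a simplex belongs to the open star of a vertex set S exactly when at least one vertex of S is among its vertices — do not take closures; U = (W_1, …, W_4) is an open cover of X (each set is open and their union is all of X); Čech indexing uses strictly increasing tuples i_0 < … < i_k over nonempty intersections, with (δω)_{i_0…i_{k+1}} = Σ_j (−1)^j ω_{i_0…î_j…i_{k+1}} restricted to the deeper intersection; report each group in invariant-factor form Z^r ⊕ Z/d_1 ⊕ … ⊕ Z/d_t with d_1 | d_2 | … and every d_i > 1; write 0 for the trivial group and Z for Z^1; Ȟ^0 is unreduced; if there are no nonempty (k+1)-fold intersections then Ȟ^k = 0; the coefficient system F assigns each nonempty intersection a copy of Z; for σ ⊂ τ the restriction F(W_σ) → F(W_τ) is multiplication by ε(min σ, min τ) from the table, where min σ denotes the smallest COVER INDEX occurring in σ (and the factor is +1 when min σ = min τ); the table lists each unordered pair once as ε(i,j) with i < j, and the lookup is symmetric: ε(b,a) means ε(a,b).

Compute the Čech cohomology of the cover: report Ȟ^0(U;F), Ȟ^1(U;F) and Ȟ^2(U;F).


Ȟ^0 ≅ Z^2; Ȟ^1 ≅ 0; Ȟ^2 ≅ 0

intersection data:
  W1={{p},{s},{q,s},{s,t},{q,s,t}} W2={{p},{q},{r},{q,r},{q,s},{q,t},{q,s,t}} W3={{p},{s},{t},{u},{q,s},{q,t},{s,t},{t,u},{q,s,t}} W4={{v}}
  W12={{p},{q,s},{q,s,t}} W13={{p},{s},{q,s},{s,t},{q,s,t}} W23={{p},{q,s},{q,t},{q,s,t}}
  W123={{p},{q,s},{q,s,t}}
C dims 4,3,1; δ0: rk 2, SNF 1^2; δ1: rk 1, SNF 1^1
Ȟ^0 = (4 − 2) − 0 = 2, so Ȟ^0 ≅ Z^2
Ȟ^1 = (3 − 1) − 2 = 0, so Ȟ^1 ≅ 0
Ȟ^2 = (1 − 0) − 1 = 0, so Ȟ^2 ≅ 0


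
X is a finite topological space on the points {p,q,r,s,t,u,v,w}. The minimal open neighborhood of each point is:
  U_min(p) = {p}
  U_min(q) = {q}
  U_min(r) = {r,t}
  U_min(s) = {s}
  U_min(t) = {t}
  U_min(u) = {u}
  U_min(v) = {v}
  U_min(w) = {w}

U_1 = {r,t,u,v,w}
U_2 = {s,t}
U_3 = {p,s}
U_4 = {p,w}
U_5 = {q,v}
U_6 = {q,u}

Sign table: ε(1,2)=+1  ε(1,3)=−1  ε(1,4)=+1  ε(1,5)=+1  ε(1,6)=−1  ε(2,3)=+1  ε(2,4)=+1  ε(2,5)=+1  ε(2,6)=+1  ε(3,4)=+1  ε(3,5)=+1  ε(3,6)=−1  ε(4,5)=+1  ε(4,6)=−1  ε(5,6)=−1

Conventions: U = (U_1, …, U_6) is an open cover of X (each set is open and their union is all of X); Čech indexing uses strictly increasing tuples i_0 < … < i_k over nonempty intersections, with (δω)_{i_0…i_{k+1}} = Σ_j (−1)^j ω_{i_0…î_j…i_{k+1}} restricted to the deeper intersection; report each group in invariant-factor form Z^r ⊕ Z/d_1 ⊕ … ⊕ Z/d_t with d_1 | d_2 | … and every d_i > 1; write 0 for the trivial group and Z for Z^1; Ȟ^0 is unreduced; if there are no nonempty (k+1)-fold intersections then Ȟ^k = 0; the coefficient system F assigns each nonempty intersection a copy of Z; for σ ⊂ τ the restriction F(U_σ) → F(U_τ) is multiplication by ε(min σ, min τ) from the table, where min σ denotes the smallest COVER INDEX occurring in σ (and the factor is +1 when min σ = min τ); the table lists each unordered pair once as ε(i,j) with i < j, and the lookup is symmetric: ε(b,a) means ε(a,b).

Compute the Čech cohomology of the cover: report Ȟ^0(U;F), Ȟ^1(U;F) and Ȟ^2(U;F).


Ȟ^0(U;F) ≅ Z, Ȟ^1(U;F) ≅ Z^2, Ȟ^2(U;F) ≅ 0

cover nerve:
  U12={t} U14={w} U15={v} U16={u} U23={s} U34={p} U56={q}
C dims 6,7; δ0: rk 5, SNF 1^5
Ȟ^0: (6−5)−0=1 ⇒ Z
Ȟ^1: (7−0)−5=2 ⇒ Z^2
Ȟ^2: (0−0)−0=0 ⇒ 0


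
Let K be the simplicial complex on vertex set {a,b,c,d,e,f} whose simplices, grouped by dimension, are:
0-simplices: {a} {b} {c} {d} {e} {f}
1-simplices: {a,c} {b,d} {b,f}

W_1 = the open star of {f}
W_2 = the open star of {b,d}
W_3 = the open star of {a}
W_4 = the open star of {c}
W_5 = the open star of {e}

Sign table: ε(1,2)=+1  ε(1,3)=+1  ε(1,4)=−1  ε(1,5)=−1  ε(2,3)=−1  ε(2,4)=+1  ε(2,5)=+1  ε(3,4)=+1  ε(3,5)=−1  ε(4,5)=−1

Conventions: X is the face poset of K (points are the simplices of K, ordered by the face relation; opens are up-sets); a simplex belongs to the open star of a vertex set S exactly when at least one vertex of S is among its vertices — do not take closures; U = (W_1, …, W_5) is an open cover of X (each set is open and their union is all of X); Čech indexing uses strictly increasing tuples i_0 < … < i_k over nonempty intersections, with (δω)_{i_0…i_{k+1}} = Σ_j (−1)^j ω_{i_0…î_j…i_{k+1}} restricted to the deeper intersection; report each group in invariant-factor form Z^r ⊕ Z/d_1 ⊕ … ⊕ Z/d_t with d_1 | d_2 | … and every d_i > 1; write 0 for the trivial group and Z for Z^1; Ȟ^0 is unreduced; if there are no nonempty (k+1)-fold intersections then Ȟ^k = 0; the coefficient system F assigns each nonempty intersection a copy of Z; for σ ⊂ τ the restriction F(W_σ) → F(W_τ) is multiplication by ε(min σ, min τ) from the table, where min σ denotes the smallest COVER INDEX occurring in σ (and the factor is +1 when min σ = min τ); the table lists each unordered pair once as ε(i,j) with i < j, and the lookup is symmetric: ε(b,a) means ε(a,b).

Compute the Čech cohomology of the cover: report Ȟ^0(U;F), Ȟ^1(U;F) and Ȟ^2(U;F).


Ȟ^0 ≅ Z^3; Ȟ^1 ≅ 0; Ȟ^2 ≅ 0

cover nerve:
  W1={{f},{b,f}} W2={{b},{d},{b,d},{b,f}} W3={{a},{a,c}} W4={{c},{a,c}} W5={{e}}
  W12={{b,f}} W34={{a,c}}
C dims 5,2; δ0: rk 2, SNF 1^2
Ȟ^0: (5−2)−0=3 ⇒ Z^3
Ȟ^1: (2−0)−2=0 ⇒ 0
Ȟ^2: (0−0)−0=0 ⇒ 0


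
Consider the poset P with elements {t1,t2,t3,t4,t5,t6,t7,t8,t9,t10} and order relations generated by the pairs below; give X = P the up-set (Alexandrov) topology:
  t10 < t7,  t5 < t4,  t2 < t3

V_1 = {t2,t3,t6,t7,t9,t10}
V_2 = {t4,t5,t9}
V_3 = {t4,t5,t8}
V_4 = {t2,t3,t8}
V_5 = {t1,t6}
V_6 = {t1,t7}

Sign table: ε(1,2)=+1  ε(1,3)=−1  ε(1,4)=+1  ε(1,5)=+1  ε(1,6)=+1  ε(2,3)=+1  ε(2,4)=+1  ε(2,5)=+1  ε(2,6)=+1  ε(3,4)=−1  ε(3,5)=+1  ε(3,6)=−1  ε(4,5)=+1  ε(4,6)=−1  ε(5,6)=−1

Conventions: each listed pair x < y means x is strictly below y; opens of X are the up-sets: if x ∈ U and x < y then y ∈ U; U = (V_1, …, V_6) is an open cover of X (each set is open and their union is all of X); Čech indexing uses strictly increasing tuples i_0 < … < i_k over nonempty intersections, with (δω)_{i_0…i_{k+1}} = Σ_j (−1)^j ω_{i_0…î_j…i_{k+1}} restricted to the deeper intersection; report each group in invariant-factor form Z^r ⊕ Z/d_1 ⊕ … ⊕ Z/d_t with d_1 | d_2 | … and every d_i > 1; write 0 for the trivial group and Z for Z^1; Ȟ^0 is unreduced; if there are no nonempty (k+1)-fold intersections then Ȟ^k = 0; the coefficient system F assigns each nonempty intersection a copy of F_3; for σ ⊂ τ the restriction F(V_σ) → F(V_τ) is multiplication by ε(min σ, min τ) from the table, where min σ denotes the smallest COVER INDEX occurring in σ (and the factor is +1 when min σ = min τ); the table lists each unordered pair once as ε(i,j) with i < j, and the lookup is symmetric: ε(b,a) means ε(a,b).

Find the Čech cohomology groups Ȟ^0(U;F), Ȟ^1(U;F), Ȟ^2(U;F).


Ȟ^0(U;F) ≅ 0; Ȟ^1(U;F) ≅ Z/3; Ȟ^2(U;F) ≅ 0

nonempty intersections:
  V12={t9} V14={t2,t3} V15={t6} V16={t7} V23={t4,t5} V34={t8} V56={t1}
C dims 6,7; δ0: rk_F3 6
Ȟ^0: (6−6)−0=0 ⇒ 0
Ȟ^1: (7−0)−6=1 ⇒ Z/3
Ȟ^2: (0−0)−0=0 ⇒ 0


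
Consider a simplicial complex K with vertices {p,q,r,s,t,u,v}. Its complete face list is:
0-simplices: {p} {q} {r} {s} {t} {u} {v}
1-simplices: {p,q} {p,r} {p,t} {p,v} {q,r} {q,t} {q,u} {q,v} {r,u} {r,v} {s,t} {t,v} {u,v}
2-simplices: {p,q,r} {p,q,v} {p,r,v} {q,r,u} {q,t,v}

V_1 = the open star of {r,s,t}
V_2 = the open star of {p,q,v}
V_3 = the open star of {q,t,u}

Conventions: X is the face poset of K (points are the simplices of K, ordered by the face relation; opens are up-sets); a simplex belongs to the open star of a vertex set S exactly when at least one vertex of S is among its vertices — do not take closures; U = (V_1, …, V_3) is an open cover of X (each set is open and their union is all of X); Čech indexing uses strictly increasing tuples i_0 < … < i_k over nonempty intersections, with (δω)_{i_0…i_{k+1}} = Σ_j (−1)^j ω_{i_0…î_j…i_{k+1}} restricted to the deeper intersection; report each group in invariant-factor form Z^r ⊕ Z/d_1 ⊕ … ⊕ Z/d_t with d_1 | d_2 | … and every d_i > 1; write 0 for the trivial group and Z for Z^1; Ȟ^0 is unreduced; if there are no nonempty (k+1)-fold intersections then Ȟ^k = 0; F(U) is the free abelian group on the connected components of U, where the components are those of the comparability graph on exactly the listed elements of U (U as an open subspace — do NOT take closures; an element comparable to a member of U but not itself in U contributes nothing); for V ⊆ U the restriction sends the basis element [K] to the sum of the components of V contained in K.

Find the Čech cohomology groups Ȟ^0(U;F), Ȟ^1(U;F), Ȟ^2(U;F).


intersection data:
  V1={{r},{s},{t},{p,r},{p,t},{q,r},{q,t},{r,u},{r,v},{s,t},{t,v},{p,q,r},{p,r,v},{q,r,u},{q,t,v}} V2={{p},{q},{v},{p,q},{p,r},{p,t},{p,v},{q,r},{q,t},{q,u},{q,v},{r,v},{t,v},{u,v},{p,q,r},{p,q,v},{p,r,v},{q,r,u},{q,t,v}} V3={{q},{t},{u},{p,q},{p,t},{q,r},{q,t},{q,u},{q,v},{r,u},{s,t},{t,v},{u,v},{p,q,r},{p,q,v},{q,r,u},{q,t,v}}
  V12={{p,r},{p,t},{q,r},{q,t},{r,v},{t,v},{p,q,r},{p,r,v},{q,r,u},{q,t,v}} V13={{t},{p,t},{q,r},{q,t},{r,u},{s,t},{t,v},{p,q,r},{q,r,u},{q,t,v}} V23={{q},{p,q},{p,t},{q,r},{q,t},{q,u},{q,v},{t,v},{u,v},{p,q,r},{p,q,v},{q,r,u},{q,t,v}}
  V123={{p,t},{q,r},{q,t},{t,v},{p,q,r},{q,r,u},{q,t,v}}
components per intersection:
  V1: {{r},{p,r},{q,r},{r,u},{r,v},{p,q,r},{p,r,v},{q,r,u}} {{s},{t},{p,t},{q,t},{s,t},{t,v},{q,t,v}}
  V2: {{p},{q},{v},{p,q},{p,r},{p,t},{p,v},{q,r},{q,t},{q,u},{q,v},{r,v},{t,v},{u,v},{p,q,r},{p,q,v},{p,r,v},{q,r,u},{q,t,v}}
  V3: {{q},{t},{u},{p,q},{p,t},{q,r},{q,t},{q,u},{q,v},{r,u},{s,t},{t,v},{u,v},{p,q,r},{p,q,v},{q,r,u},{q,t,v}}
  V12: {{p,r},{q,r},{r,v},{p,q,r},{p,r,v},{q,r,u}} {{p,t}} {{q,t},{t,v},{q,t,v}}
  V13: {{t},{p,t},{q,t},{s,t},{t,v},{q,t,v}} {{q,r},{r,u},{p,q,r},{q,r,u}}
  V23: {{q},{p,q},{q,r},{q,t},{q,u},{q,v},{t,v},{p,q,r},{p,q,v},{q,r,u},{q,t,v}} {{p,t}} {{u,v}}
  V123: {{p,t}} {{q,r},{p,q,r},{q,r,u}} {{q,t},{t,v},{q,t,v}}
C dims 4,8,3; δ0: rk 3, SNF 1^3; δ1: rk 3, SNF 1^3
Ȟ^0 = (4 − 3) − 0 = 1, so Ȟ^0 ≅ Z
Ȟ^1 = (8 − 3) − 3 = 2, so Ȟ^1 ≅ Z^2
Ȟ^2 = (3 − 0) − 3 = 0, so Ȟ^2 ≅ 0

Ȟ^0(U;F) ≅ Z, Ȟ^1(U;F) ≅ Z^2, Ȟ^2(U;F) ≅ 0


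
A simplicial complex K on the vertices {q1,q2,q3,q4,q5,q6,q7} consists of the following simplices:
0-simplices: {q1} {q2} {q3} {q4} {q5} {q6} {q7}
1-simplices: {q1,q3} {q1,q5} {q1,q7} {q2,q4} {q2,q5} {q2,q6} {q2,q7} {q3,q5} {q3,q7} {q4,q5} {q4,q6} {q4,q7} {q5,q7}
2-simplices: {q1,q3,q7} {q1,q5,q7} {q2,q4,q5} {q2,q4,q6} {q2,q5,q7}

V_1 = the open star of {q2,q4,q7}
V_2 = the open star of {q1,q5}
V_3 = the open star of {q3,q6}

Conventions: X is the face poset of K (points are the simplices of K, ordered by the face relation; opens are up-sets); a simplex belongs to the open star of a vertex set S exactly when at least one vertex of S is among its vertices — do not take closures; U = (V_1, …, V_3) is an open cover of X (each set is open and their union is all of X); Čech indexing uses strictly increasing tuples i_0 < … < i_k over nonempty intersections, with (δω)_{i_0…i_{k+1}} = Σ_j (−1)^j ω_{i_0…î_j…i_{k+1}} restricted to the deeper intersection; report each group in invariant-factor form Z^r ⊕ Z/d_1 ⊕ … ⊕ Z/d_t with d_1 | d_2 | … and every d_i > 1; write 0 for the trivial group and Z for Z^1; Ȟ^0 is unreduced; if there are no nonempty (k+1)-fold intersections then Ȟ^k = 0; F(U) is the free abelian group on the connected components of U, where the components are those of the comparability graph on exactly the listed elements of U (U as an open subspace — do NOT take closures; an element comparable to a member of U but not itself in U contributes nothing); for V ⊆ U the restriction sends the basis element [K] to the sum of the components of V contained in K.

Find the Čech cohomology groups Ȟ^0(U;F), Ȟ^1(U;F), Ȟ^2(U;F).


nerve of the cover:
  V1={{q2},{q4},{q7},{q1,q7},{q2,q4},{q2,q5},{q2,q6},{q2,q7},{q3,q7},{q4,q5},{q4,q6},{q4,q7},{q5,q7},{q1,q3,q7},{q1,q5,q7},{q2,q4,q5},{q2,q4,q6},{q2,q5,q7}} V2={{q1},{q5},{q1,q3},{q1,q5},{q1,q7},{q2,q5},{q3,q5},{q4,q5},{q5,q7},{q1,q3,q7},{q1,q5,q7},{q2,q4,q5},{q2,q5,q7}} V3={{q3},{q6},{q1,q3},{q2,q6},{q3,q5},{q3,q7},{q4,q6},{q1,q3,q7},{q2,q4,q6}}
  V12={{q1,q7},{q2,q5},{q4,q5},{q5,q7},{q1,q3,q7},{q1,q5,q7},{q2,q4,q5},{q2,q5,q7}} V13={{q2,q6},{q3,q7},{q4,q6},{q1,q3,q7},{q2,q4,q6}} V23={{q1,q3},{q3,q5},{q1,q3,q7}}
  V123={{q1,q3,q7}}
components per intersection:
  V1: {{q2},{q4},{q7},{q1,q7},{q2,q4},{q2,q5},{q2,q6},{q2,q7},{q3,q7},{q4,q5},{q4,q6},{q4,q7},{q5,q7},{q1,q3,q7},{q1,q5,q7},{q2,q4,q5},{q2,q4,q6},{q2,q5,q7}}
  V2: {{q1},{q5},{q1,q3},{q1,q5},{q1,q7},{q2,q5},{q3,q5},{q4,q5},{q5,q7},{q1,q3,q7},{q1,q5,q7},{q2,q4,q5},{q2,q5,q7}}
  V3: {{q3},{q1,q3},{q3,q5},{q3,q7},{q1,q3,q7}} {{q6},{q2,q6},{q4,q6},{q2,q4,q6}}
  V12: {{q1,q7},{q2,q5},{q4,q5},{q5,q7},{q1,q3,q7},{q1,q5,q7},{q2,q4,q5},{q2,q5,q7}}
  V13: {{q2,q6},{q4,q6},{q2,q4,q6}} {{q3,q7},{q1,q3,q7}}
  V23: {{q1,q3},{q1,q3,q7}} {{q3,q5}}
  V123: {{q1,q3,q7}}
C dims 4,5,1; δ0: rk 3, SNF 1^3; δ1: rk 1, SNF 1^1
Ȟ^0 = (4 − 3) − 0 = 1, so Ȟ^0 ≅ Z
Ȟ^1 = (5 − 1) − 3 = 1, so Ȟ^1 ≅ Z
Ȟ^2 = (1 − 0) − 1 = 0, so Ȟ^2 ≅ 0

Ȟ^0 ≅ Z,  Ȟ^1 ≅ Z,  Ȟ^2 ≅ 0


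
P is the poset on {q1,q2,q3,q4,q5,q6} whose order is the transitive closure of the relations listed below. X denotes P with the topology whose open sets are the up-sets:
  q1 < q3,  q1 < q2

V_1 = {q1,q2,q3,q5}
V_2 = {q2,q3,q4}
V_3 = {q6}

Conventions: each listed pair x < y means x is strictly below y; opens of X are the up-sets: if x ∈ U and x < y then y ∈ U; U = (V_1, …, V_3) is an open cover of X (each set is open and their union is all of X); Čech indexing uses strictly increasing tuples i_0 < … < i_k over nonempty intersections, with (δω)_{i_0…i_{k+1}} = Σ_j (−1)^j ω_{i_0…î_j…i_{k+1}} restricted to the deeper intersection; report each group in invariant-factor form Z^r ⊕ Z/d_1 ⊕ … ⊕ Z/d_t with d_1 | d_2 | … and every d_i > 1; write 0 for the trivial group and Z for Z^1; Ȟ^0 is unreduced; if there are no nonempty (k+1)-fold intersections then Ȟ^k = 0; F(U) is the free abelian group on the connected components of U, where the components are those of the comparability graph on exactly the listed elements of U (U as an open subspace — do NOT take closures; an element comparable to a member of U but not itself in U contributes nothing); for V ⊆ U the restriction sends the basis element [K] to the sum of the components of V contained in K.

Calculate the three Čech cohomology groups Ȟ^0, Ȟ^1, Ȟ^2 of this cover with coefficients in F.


cover nerve:
  V12={q2,q3}
components per intersection:
  V1: {q1,q2,q3} {q5}
  V2: {q2} {q3} {q4}
  V3: {q6}
  V12: {q2} {q3}
C dims 6,2; δ0: rk 2, SNF 1^2
Ȟ^0: (6−2)−0=4 ⇒ Z^4
Ȟ^1: (2−0)−2=0 ⇒ 0
Ȟ^2: (0−0)−0=0 ⇒ 0

Ȟ^0 ≅ Z^4, Ȟ^1 ≅ 0, Ȟ^2 ≅ 0


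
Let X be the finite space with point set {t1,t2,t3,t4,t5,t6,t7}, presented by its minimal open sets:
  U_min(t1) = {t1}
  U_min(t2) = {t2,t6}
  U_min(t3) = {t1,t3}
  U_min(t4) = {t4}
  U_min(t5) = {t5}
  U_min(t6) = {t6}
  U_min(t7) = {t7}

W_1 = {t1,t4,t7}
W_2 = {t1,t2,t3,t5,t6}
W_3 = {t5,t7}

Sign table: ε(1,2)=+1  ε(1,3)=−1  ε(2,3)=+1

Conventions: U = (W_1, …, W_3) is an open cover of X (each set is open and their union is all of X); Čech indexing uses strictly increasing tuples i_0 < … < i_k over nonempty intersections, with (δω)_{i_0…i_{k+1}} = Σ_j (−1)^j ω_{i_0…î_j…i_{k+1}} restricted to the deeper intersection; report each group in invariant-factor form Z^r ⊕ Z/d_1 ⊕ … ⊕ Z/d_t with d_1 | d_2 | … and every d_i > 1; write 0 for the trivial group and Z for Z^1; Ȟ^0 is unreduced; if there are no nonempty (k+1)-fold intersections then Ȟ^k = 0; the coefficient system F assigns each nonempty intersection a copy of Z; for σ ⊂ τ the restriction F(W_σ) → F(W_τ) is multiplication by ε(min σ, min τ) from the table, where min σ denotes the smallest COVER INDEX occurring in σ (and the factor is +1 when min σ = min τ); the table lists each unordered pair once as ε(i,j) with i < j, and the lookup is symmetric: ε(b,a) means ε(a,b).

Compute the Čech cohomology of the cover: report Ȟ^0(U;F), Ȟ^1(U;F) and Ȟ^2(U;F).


Ȟ^0 ≅ 0, Ȟ^1 ≅ Z/2, Ȟ^2 ≅ 0

nonempty intersections:
  W12={t1} W13={t7} W23={t5}
C dims 3,3; δ0: rk 3, SNF 1^2·2
Ȟ^0: (3−3)−0=0 ⇒ 0
Ȟ^1: (3−0)−3=0 plus torsion [2] ⇒ Z/2
Ȟ^2: (0−0)−0=0 ⇒ 0


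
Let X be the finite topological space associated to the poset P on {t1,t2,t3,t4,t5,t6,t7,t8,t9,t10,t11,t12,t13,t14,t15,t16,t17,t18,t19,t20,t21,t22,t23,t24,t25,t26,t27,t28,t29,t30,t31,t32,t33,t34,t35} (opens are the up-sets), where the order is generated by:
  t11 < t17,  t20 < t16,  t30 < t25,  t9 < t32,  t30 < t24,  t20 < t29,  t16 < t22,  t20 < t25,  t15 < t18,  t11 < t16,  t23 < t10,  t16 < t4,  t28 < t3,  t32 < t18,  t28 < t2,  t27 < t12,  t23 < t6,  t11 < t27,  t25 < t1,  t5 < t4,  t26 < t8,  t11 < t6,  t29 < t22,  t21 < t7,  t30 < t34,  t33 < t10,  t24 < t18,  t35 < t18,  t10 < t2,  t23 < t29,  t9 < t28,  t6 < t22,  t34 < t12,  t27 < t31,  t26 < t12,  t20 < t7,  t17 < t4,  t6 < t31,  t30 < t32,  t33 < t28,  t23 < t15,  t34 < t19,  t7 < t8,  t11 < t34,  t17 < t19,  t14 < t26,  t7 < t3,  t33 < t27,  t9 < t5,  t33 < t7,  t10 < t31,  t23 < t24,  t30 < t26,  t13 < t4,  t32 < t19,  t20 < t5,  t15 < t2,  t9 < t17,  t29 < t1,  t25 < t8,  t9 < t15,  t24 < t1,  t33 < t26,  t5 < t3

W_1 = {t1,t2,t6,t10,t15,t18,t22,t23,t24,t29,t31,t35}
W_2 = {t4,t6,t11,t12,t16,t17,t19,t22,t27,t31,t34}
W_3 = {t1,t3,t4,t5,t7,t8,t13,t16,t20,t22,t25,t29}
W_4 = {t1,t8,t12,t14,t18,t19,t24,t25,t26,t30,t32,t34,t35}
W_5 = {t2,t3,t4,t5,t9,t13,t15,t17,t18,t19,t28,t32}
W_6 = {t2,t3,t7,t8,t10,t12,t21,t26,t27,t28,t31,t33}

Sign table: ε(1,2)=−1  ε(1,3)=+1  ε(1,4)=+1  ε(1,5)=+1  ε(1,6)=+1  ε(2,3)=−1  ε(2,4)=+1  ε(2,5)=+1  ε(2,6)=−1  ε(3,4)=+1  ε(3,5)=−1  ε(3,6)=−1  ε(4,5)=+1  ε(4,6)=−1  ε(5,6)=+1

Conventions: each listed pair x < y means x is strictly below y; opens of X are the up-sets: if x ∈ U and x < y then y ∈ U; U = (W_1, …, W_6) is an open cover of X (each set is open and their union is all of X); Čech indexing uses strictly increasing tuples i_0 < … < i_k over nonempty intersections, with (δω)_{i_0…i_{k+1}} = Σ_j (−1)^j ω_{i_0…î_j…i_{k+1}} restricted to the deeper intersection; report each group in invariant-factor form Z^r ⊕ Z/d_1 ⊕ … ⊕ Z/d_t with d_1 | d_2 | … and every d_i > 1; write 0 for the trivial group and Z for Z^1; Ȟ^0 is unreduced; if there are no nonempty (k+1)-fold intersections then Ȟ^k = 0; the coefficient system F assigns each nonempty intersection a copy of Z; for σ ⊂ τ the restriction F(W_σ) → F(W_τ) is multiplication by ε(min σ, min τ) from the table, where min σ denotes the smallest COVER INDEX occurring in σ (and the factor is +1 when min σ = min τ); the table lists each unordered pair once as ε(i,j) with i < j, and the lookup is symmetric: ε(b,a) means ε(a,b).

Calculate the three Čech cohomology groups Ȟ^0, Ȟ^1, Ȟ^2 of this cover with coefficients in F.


cover nerve:
  W12={t6,t22,t31} W13={t1,t22,t29} W14={t1,t18,t24,t35} W15={t2,t15,t18} W16={t2,t10,t31} W23={t4,t16,t22} W24={t12,t19,t34} W25={t4,t17,t19} W26={t12,t27,t31} W34={t1,t8,t25} W35={t3,t4,t5,t13} W36={t3,t7,t8} W45={t18,t19,t32} W46={t8,t12,t26} W56={t2,t3,t28}
  W123={t22} W126={t31} W134={t1} W145={t18} W156={t2} W235={t4} W245={t19} W246={t12} W346={t8} W356={t3}
C dims 6,15,10; δ0: rk 6, SNF 1^5·2; δ1: rk 9, SNF 1^9
Ȟ^0: (6−6)−0=0 ⇒ 0
Ȟ^1: (15−9)−6=0 plus torsion [2] ⇒ Z/2
Ȟ^2: (10−0)−9=1 ⇒ Z

Ȟ^0(U;F) ≅ 0,  Ȟ^1(U;F) ≅ Z/2,  Ȟ^2(U;F) ≅ Z


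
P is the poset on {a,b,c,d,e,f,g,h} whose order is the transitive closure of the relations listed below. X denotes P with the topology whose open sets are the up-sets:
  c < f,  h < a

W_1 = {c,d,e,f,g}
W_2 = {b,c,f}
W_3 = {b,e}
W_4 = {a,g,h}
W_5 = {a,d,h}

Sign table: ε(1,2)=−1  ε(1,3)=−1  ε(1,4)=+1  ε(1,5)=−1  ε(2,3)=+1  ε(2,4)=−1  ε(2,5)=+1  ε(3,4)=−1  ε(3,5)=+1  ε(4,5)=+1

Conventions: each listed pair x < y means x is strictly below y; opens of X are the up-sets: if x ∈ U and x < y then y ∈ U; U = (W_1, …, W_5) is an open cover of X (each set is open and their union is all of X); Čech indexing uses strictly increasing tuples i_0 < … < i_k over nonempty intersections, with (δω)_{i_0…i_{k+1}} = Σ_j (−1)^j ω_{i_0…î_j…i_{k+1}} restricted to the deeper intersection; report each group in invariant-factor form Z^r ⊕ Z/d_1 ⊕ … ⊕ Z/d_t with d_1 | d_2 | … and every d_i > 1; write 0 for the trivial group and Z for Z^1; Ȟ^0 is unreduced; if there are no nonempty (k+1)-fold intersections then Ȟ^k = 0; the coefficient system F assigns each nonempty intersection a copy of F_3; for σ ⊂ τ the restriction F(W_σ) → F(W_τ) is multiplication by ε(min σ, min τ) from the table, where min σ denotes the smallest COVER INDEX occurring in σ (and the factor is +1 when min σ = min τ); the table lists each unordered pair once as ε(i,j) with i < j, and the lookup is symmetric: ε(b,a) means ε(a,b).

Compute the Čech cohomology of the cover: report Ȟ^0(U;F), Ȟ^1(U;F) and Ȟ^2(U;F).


Ȟ^0 = 0, Ȟ^1 = Z/3 and Ȟ^2 = 0

nerve of the cover:
  W12={c,f} W13={e} W14={g} W15={d} W23={b} W45={a,h}
C dims 5,6; δ0: rk_F3 5
Ȟ^0 = (5 − 5) − 0 = 0, so Ȟ^0 ≅ 0
Ȟ^1 = (6 − 0) − 5 = 1, so Ȟ^1 ≅ Z/3
Ȟ^2 = (0 − 0) − 0 = 0, so Ȟ^2 ≅ 0


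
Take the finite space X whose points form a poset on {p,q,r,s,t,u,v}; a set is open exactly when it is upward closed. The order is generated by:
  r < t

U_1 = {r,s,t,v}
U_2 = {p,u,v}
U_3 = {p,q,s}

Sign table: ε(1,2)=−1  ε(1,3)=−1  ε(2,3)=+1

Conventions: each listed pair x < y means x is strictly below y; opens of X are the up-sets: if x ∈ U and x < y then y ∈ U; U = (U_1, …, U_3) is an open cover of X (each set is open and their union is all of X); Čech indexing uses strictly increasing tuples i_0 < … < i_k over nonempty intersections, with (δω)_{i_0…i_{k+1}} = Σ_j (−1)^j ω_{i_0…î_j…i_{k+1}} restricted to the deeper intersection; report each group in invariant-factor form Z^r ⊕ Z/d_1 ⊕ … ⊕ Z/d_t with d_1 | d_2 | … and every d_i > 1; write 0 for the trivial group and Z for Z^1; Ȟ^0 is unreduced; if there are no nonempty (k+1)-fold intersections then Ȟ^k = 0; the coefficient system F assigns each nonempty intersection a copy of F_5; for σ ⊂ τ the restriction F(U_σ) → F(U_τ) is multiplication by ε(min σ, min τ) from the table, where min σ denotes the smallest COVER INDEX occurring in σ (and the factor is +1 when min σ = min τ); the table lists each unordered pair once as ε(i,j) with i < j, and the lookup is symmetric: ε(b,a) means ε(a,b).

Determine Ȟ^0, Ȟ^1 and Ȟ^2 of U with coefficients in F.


Ȟ^0 = Z/5, Ȟ^1 = Z/5 and Ȟ^2 = 0

cover nerve:
  U12={v} U13={s} U23={p}
C dims 3,3; δ0: rk_F5 2
Ȟ^0: (3−2)−0=1 ⇒ Z/5
Ȟ^1: (3−0)−2=1 ⇒ Z/5
Ȟ^2: (0−0)−0=0 ⇒ 0


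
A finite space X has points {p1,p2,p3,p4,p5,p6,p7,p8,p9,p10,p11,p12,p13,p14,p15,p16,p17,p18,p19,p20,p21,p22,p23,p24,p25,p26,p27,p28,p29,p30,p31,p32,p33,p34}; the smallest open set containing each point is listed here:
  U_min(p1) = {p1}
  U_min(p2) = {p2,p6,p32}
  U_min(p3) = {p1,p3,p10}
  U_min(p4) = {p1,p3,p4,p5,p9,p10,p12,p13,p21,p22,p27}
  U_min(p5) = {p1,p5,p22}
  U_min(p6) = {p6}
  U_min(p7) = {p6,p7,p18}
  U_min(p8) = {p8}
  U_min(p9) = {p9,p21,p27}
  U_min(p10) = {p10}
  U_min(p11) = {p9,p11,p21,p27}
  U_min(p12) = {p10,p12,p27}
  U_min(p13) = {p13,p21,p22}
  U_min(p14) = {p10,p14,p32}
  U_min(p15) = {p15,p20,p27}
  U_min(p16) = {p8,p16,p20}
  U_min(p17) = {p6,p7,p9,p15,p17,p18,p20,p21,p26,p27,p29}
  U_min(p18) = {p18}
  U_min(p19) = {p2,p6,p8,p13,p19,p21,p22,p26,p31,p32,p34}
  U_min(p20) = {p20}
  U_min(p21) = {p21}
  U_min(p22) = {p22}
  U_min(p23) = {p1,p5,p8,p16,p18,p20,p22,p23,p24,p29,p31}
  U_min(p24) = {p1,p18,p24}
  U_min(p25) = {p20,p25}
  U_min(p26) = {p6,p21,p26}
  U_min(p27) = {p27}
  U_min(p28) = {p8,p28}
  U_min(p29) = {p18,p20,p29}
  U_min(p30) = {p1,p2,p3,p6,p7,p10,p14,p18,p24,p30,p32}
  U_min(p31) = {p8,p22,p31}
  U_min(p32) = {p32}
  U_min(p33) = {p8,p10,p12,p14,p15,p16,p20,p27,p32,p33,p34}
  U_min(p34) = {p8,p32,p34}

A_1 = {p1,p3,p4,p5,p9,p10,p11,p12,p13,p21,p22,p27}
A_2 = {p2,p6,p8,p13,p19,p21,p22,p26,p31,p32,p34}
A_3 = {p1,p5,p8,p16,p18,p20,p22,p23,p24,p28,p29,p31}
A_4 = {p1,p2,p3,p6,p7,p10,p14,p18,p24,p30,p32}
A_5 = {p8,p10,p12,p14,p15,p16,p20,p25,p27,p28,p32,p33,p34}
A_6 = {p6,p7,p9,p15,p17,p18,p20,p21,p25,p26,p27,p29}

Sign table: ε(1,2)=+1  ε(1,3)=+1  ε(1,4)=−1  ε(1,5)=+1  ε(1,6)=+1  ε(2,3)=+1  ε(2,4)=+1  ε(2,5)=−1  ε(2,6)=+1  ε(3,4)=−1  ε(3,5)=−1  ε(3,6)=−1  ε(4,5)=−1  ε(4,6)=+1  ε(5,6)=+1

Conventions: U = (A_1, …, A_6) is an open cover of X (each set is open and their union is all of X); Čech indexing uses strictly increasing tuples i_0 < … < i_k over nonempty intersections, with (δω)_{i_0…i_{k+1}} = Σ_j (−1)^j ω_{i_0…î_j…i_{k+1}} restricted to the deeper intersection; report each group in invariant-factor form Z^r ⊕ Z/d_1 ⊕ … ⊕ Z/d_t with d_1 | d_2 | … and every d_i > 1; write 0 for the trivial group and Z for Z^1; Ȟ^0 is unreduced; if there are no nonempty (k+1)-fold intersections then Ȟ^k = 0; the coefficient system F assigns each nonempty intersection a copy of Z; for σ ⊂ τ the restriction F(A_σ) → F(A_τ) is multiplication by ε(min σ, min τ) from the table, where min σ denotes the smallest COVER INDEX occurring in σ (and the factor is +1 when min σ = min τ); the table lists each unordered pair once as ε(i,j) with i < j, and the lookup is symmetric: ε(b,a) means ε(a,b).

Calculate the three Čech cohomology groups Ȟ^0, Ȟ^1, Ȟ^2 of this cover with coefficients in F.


nerve simplices:
  A12={p13,p21,p22} A13={p1,p5,p22} A14={p1,p3,p10} A15={p10,p12,p27} A16={p9,p21,p27} A23={p8,p22,p31} A24={p2,p6,p32} A25={p8,p32,p34} A26={p6,p21,p26} A34={p1,p18,p24} A35={p8,p16,p20,p28} A36={p18,p20,p29} A45={p10,p14,p32} A46={p6,p7,p18} A56={p15,p20,p25,p27}
  A123={p22} A126={p21} A134={p1} A145={p10} A156={p27} A235={p8} A245={p32} A246={p6} A346={p18} A356={p20}
C dims 6,15,10; δ0: rk 6, SNF 1^5·2; δ1: rk 9, SNF 1^9
degree 0: 6−6−0 = 0 → Ȟ^0 ≅ 0
degree 1: 15−9−6 = 0 plus torsion [2] → Ȟ^1 ≅ Z/2
degree 2: 10−0−9 = 1 → Ȟ^2 ≅ Z

Ȟ^0 = 0, Ȟ^1 = Z/2, Ȟ^2 = Z


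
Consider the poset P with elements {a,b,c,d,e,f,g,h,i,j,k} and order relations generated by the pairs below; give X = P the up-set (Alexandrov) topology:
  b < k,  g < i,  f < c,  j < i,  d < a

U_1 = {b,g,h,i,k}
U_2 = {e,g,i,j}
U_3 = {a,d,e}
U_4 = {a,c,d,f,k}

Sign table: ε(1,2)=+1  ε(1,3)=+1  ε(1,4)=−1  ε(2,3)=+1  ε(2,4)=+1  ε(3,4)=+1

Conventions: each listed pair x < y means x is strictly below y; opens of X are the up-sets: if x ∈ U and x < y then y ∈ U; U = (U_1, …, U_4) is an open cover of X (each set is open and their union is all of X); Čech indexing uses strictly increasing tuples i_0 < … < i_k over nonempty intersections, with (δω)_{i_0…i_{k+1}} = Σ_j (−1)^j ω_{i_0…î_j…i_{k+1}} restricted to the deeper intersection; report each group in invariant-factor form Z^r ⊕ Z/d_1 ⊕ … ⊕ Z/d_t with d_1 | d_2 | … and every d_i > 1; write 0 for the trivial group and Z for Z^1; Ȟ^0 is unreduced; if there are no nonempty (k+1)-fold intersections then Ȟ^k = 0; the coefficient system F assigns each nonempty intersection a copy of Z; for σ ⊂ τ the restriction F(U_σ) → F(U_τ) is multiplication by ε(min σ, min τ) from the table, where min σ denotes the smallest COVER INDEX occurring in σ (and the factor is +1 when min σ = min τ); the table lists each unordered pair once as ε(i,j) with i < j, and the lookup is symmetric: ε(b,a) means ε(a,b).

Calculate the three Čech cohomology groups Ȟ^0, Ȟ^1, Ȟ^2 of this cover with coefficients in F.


nerve simplices:
  U12={g,i} U14={k} U23={e} U34={a,d}
C dims 4,4; δ0: rk 4, SNF 1^3·2
degree 0: 4−4−0 = 0 → Ȟ^0 ≅ 0
degree 1: 4−0−4 = 0 plus torsion [2] → Ȟ^1 ≅ Z/2
degree 2: 0−0−0 = 0 → Ȟ^2 ≅ 0

Ȟ^0(U;F) ≅ 0, Ȟ^1(U;F) ≅ Z/2 and Ȟ^2(U;F) ≅ 0


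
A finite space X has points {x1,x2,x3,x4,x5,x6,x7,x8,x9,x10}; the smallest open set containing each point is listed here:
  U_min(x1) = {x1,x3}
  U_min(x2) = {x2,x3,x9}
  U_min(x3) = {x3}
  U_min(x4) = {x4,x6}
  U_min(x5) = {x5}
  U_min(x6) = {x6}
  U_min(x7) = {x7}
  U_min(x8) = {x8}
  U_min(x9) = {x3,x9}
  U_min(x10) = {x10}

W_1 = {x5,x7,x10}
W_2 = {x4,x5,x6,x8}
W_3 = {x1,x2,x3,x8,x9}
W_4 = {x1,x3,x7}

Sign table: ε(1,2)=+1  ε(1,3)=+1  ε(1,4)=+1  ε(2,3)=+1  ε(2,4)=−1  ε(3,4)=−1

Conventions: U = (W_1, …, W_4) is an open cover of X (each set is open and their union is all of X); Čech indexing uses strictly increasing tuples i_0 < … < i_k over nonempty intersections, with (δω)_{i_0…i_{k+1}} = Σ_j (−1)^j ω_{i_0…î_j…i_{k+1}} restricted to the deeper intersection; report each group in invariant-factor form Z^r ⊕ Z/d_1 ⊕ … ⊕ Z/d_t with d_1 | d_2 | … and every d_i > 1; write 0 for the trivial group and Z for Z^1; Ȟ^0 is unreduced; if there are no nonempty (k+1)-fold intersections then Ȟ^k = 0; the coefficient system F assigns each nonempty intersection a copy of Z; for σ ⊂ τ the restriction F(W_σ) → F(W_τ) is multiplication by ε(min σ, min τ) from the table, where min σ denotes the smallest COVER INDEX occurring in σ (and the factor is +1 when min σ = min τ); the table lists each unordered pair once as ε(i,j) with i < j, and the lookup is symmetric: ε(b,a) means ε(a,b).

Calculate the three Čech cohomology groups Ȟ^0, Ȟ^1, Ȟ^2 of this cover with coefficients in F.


Ȟ^0 = 0,  Ȟ^1 = Z/2,  Ȟ^2 = 0

nerve simplices:
  W12={x5} W14={x7} W23={x8} W34={x1,x3}
C dims 4,4; δ0: rk 4, SNF 1^3·2
degree 0: 4−4−0 = 0 → Ȟ^0 ≅ 0
degree 1: 4−0−4 = 0 plus torsion [2] → Ȟ^1 ≅ Z/2
degree 2: 0−0−0 = 0 → Ȟ^2 ≅ 0


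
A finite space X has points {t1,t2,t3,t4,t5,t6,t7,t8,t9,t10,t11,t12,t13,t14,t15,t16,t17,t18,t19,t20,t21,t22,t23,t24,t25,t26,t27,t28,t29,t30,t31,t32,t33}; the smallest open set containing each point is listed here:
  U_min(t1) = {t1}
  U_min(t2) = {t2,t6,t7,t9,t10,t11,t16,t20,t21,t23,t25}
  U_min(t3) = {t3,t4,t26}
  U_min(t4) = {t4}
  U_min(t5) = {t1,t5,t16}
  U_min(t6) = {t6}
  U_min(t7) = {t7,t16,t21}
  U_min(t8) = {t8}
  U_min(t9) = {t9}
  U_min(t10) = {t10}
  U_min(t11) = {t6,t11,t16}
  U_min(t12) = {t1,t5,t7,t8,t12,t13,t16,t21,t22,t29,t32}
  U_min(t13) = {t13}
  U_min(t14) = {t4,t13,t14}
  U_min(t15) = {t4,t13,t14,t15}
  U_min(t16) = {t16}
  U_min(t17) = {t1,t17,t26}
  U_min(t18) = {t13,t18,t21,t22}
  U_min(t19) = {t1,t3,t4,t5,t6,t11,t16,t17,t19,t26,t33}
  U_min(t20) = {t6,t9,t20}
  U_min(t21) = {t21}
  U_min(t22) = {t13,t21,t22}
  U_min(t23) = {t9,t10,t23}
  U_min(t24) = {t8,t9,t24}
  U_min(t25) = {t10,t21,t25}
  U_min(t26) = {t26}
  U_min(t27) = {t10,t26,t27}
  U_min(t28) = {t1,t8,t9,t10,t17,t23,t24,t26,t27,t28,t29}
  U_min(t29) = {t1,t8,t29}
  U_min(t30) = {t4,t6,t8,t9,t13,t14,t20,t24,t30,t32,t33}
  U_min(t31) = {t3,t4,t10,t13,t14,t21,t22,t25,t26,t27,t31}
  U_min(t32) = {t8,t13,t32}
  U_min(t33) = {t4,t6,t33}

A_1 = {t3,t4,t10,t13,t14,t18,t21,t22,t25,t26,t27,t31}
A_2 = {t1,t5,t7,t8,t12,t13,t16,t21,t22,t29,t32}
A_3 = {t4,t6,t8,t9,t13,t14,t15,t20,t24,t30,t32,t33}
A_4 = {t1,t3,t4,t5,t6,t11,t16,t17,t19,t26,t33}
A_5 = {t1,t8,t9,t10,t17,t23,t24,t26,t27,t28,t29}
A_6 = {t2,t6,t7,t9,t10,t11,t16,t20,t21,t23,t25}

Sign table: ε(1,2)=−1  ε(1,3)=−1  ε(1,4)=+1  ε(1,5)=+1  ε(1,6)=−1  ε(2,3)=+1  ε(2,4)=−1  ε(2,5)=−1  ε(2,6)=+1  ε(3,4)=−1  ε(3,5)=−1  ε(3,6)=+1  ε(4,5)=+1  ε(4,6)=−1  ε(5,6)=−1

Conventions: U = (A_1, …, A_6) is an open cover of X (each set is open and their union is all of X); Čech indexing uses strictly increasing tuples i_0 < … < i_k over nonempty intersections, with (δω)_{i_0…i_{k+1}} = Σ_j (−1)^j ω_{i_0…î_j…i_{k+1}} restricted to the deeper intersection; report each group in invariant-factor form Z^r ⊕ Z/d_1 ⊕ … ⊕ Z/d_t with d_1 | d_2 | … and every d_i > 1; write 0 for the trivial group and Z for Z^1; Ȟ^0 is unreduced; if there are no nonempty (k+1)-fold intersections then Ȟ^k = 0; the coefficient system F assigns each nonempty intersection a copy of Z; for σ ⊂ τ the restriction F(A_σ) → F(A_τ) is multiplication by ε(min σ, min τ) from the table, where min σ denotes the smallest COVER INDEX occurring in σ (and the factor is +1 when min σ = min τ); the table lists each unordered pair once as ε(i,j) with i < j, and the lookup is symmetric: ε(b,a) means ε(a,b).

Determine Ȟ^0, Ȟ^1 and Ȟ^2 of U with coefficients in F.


Ȟ^0 ≅ Z, Ȟ^1 ≅ 0, Ȟ^2 ≅ Z/2

nonempty overlaps:
  A12={t13,t21,t22} A13={t4,t13,t14} A14={t3,t4,t26} A15={t10,t26,t27} A16={t10,t21,t25} A23={t8,t13,t32} A24={t1,t5,t16} A25={t1,t8,t29} A26={t7,t16,t21} A34={t4,t6,t33} A35={t8,t9,t24} A36={t6,t9,t20} A45={t1,t17,t26} A46={t6,t11,t16} A56={t9,t10,t23}
  A123={t13} A126={t21} A134={t4} A145={t26} A156={t10} A235={t8} A245={t1} A246={t16} A346={t6} A356={t9}
C dims 6,15,10; δ0: rk 5, SNF 1^5; δ1: rk 10, SNF 1^9·2
degree 0: 6−5−0 = 1 → Ȟ^0 ≅ Z
degree 1: 15−10−5 = 0 → Ȟ^1 ≅ 0
degree 2: 10−0−10 = 0 plus torsion [2] → Ȟ^2 ≅ Z/2


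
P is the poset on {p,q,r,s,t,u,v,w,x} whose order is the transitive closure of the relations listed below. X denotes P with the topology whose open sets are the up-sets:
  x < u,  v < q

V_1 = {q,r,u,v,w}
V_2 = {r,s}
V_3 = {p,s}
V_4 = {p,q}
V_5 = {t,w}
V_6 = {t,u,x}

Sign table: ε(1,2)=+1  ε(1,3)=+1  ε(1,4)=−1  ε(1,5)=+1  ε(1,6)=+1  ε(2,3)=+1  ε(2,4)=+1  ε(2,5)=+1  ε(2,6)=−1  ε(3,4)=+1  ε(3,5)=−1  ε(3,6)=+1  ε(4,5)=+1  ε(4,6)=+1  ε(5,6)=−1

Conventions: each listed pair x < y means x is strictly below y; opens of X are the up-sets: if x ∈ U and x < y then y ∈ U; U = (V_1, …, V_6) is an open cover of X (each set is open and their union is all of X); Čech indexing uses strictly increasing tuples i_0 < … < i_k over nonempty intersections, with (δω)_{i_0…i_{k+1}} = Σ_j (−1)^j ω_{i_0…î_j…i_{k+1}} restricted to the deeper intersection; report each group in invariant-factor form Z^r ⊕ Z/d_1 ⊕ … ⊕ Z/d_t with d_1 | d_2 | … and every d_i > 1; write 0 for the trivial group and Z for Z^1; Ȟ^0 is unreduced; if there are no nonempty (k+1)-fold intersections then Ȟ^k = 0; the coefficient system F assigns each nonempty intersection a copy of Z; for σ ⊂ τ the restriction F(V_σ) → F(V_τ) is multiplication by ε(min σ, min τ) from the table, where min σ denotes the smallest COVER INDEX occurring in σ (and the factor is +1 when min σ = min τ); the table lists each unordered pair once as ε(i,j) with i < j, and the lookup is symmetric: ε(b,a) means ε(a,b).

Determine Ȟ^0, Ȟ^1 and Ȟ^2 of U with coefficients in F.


Ȟ^0(U;F) ≅ 0; Ȟ^1(U;F) ≅ Z ⊕ Z/2; Ȟ^2(U;F) ≅ 0

nonempty intersections:
  V12={r} V14={q} V15={w} V16={u} V23={s} V34={p} V56={t}
C dims 6,7; δ0: rk 6, SNF 1^5·2
Ȟ^0: (6−6)−0=0 ⇒ 0
Ȟ^1: (7−0)−6=1 plus torsion [2] ⇒ Z ⊕ Z/2
Ȟ^2: (0−0)−0=0 ⇒ 0


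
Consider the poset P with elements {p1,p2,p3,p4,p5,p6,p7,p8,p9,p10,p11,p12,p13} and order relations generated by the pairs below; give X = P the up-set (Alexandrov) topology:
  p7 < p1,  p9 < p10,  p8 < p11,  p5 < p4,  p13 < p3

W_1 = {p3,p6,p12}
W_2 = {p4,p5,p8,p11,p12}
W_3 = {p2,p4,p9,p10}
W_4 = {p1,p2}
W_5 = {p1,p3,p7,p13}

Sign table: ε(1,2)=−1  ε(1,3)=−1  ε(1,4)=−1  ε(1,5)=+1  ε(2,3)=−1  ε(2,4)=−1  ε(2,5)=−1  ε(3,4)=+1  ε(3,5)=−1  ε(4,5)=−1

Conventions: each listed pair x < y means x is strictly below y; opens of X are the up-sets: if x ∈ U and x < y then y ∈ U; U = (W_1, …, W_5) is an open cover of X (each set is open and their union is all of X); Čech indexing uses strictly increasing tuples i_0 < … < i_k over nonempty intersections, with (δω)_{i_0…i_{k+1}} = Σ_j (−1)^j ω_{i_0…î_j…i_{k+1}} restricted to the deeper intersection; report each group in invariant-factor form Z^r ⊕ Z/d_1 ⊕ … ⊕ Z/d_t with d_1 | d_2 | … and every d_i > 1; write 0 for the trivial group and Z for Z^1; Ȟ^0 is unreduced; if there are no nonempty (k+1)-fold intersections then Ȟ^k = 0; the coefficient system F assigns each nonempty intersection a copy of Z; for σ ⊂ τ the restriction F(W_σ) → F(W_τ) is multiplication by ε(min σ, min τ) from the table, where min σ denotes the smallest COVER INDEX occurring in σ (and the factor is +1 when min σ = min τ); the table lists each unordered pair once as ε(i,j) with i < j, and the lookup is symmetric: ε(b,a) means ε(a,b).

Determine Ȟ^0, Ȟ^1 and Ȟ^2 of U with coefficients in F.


Ȟ^0(U;F) ≅ 0, Ȟ^1(U;F) ≅ Z/2 and Ȟ^2(U;F) ≅ 0

nonempty intersections:
  W12={p12} W15={p3} W23={p4} W34={p2} W45={p1}
C dims 5,5; δ0: rk 5, SNF 1^4·2
Ȟ^0: (5−5)−0=0 ⇒ 0
Ȟ^1: (5−0)−5=0 plus torsion [2] ⇒ Z/2
Ȟ^2: (0−0)−0=0 ⇒ 0


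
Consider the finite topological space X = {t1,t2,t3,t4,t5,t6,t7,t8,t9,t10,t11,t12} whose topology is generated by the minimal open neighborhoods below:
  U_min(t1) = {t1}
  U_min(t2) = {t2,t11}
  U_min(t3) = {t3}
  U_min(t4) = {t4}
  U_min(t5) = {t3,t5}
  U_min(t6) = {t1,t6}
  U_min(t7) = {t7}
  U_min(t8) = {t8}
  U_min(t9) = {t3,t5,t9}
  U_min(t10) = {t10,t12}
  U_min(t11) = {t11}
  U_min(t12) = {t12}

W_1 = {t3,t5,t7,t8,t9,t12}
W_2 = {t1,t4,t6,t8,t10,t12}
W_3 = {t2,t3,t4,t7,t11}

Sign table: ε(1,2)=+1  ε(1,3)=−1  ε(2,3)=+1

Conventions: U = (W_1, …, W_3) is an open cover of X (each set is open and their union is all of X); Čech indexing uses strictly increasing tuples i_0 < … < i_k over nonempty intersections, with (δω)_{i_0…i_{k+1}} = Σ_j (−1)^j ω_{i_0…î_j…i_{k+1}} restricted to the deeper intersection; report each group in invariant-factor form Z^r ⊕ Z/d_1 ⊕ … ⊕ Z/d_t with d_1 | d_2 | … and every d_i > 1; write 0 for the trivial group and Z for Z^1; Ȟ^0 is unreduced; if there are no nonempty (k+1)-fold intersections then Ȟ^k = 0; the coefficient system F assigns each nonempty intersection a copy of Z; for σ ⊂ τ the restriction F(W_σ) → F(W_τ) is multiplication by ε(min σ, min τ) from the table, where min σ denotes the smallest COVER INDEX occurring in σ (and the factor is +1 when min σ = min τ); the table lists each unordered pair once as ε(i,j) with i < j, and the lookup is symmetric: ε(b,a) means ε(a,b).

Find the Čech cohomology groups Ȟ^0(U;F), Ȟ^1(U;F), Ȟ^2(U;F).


cover nerve:
  W12={t8,t12} W13={t3,t7} W23={t4}
C dims 3,3; δ0: rk 3, SNF 1^2·2
Ȟ^0: (3−3)−0=0 ⇒ 0
Ȟ^1: (3−0)−3=0 plus torsion [2] ⇒ Z/2
Ȟ^2: (0−0)−0=0 ⇒ 0

Ȟ^0 = 0, Ȟ^1 = Z/2 and Ȟ^2 = 0
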